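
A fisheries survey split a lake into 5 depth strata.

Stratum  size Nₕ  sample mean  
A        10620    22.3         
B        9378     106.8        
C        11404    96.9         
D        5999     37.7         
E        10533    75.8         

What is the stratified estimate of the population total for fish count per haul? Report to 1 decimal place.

3368007.7

A: 10620·22.3 = 236826
B: 9378·106.8 = 1001570.4
C: 11404·96.9 = 1105047.6
D: 5999·37.7 = 226162.3
E: 10533·75.8 = 798401.4
τ̂ = Σ Nₕx̄ₕ = 3368007.7.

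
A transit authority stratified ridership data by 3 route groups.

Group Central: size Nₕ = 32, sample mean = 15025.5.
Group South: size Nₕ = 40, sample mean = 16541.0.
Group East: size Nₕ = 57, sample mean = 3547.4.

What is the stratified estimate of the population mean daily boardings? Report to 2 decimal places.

10423.70

x̄_st = (Σ Nₕx̄ₕ) / (Σ Nₕ) = (32·15025.5 + 40·16541.0 + 57·3547.4) / 129
= 1344657.8 / 129 = 10423.7039... → 10423.70.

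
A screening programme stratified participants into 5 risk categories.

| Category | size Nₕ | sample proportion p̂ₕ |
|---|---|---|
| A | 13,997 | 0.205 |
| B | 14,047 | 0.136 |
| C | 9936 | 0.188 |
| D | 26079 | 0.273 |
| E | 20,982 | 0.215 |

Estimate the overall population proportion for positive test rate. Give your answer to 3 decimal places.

Wₕ = Nₕ/N with N = 85041: 0.1646, 0.1652, 0.1168, 0.3067, 0.2467.
p̂_st = 0.1646·0.205 + 0.1652·0.136 + 0.1168·0.188 + 0.3067·0.273 + 0.2467·0.215 ≈ 0.21494... → 0.215.

0.215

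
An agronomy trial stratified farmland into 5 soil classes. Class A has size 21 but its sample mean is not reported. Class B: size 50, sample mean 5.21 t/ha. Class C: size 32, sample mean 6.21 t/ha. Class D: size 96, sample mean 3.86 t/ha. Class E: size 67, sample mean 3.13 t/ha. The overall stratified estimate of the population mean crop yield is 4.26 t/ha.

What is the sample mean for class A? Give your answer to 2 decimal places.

N = 21 + 50 + 32 + 96 + 67 = 266.
Overall total = μ·N = 4.26·266 = 1133.16.
Subtract the known strata: 50·5.21 + 32·6.21 + 96·3.86 + 67·3.13 = 1039.49.
Remaining total for class A: 1133.16 − 1039.49 = 93.67.
Divide by its size: 93.67 / 21 = 4.4605... → 4.46.

4.46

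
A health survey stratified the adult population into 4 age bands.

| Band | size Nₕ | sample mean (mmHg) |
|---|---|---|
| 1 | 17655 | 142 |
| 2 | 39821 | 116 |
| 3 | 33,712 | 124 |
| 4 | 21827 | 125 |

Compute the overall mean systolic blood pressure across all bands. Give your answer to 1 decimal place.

x̄_st = (Σ Nₕx̄ₕ) / (Σ Nₕ) = (17655·142 + 39821·116 + 33712·124 + 21827·125) / 113015
= 14034909 / 113015 = 124.186... → 124.2.

124.2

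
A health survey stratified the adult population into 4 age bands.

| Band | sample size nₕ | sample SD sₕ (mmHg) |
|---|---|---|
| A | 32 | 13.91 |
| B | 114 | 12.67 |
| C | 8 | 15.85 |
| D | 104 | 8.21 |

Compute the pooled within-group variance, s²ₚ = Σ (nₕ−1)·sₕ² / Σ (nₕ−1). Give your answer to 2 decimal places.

129.29

Degrees of freedom: 31 + 113 + 7 + 103 = 254.
Σ(nₕ−1)sₕ² = 31·193.4881 + 113·160.5289 + 7·251.2225 + 103·67.4041 = 32839.0766.
s²ₚ = 32839.0766 / 254 = 129.2877... → 129.29.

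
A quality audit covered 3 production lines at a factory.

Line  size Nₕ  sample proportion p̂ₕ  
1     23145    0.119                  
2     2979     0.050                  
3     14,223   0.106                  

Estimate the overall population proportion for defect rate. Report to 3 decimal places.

Wₕ = Nₕ/N with N = 40347: 0.5736, 0.0738, 0.3525.
p̂_st = 0.5736·0.119 + 0.0738·0.050 + 0.3525·0.106 ≈ 0.10932... → 0.109.

0.109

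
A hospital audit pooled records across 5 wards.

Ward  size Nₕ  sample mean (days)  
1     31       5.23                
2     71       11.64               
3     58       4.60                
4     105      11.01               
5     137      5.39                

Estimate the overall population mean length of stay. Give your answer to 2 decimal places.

N = 402; weights Wₕ = Nₕ/N = (0.0771, 0.1766, 0.1443, 0.2612, 0.3408).
x̄_st = Σ Wₕ·x̄ₕ = 0.0771·5.23 + 0.1766·11.64 + 0.1443·4.60 + 0.2612·11.01 + 0.3408·5.39 ≈ 7.8354...
→ 7.84.

7.84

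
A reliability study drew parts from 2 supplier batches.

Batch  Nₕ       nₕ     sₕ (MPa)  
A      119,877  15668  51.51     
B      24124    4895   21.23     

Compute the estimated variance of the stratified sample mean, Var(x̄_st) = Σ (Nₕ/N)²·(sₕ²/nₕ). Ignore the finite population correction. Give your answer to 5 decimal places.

0.11994

N = 144001; Wₕ = Nₕ/N.
batch A: (119877/144001)²·51.51²/15668 = 0.11735734
batch B: (24124/144001)²·21.23²/4895 = 0.00258413
Sum = 0.11994147 → 0.11994.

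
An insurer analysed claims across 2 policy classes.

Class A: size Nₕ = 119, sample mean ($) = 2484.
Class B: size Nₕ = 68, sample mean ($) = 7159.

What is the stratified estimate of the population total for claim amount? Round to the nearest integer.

782408

Estimate total by summing Nₕ·x̄ₕ over strata.
119·2484 + 68·7159 = 295596 + 486812 = 782408.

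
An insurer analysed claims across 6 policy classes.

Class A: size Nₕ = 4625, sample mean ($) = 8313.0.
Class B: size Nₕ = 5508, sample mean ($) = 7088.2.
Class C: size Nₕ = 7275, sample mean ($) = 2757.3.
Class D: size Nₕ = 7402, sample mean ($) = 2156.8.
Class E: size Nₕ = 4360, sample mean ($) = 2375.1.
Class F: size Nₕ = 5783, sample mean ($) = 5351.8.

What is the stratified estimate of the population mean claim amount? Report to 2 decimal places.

4429.33

N = 4625 + 5508 + 7275 + 7402 + 4360 + 5783 = 34953.
Weight each subgroup mean by Nₕ/N and sum.
Σ Nₕx̄ₕ = 4625·8313.0 + 5508·7088.2 + 7275·2757.3 + 7402·2156.8 + 4360·2375.1 + 5783·5351.8 = 38447625 + 39041805.6 + 20059357.5 + 15964633.6 + 10355436 + 30949459.4 = 154818317.1.
Divide by N: 154818317.1 / 34953 = 4429.3284... → 4429.33.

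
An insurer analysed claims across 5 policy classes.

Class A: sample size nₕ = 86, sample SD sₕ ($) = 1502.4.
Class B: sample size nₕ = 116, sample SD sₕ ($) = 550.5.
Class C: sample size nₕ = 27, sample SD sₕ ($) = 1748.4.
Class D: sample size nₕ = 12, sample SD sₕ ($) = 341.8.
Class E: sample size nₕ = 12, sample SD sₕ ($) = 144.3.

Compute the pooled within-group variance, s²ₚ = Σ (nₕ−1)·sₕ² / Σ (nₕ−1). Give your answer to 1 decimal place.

A: (86−1)·1502.4² = 85·2257205.76 = 191862489.6
B: (116−1)·550.5² = 115·303050.25 = 34850778.75
C: (27−1)·1748.4² = 26·3056902.56 = 79479466.56
D: (12−1)·341.8² = 11·116827.24 = 1285099.64
E: (12−1)·144.3² = 11·20822.49 = 229047.39
Numerator = 307706881.94; denominator = Σ(nₕ−1) = 248.
s²ₚ = 307706881.94/248 = 1240753.556... → 1240753.6.

1240753.6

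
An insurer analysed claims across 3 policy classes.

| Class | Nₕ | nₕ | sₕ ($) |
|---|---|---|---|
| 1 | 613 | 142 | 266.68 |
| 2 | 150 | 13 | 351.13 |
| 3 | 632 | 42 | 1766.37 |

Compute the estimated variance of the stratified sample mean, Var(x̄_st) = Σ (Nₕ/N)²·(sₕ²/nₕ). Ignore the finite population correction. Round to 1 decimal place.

N = 1395; Wₕ = Nₕ/N.
class 1: (613/1395)²·266.68²/142 = 96.7086
class 2: (150/1395)²·351.13²/13 = 109.6545
class 3: (632/1395)²·1766.37²/42 = 15247.5410
Sum = 15453.9042 → 15453.9.

15453.9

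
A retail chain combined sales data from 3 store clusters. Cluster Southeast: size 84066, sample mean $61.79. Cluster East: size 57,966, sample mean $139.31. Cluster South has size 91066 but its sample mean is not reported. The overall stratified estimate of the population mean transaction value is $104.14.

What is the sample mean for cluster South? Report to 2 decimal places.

120.85

Σ Nₕx̄ₕ = N·μ, so 91066·x̄_South = 233098·104.14 − (84066·61.79 + 57966·139.31).
= 24274825.72 − 13269681.6 = 11005144.12.
x̄_South = 11005144.12 / 91066 = 120.8480... → 120.85.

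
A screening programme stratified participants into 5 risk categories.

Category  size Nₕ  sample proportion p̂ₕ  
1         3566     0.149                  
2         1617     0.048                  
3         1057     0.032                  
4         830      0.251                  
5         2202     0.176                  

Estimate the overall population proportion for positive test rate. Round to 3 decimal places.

N = 3566 + 1617 + 1057 + 830 + 2202 = 9272.
Overall proportion = Σ (Nₕ/N)·p̂ₕ.
Σ Nₕp̂ₕ = 531.334 + 77.616 + 33.824 + 208.33 + 387.552 = 1238.656.
1238.656 / 9272 = 0.13359... → 0.134.

0.134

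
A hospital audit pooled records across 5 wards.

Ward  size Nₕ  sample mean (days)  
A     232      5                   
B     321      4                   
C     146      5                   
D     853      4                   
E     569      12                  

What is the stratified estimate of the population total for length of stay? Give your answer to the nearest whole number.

Population total = Σ Nₕ·x̄ₕ (each stratum's size times its mean).
232·5 + 321·4 + 146·5 + 853·4 + 569·12 = 1160 + 1284 + 730 + 3412 + 6828 = 13414.

13414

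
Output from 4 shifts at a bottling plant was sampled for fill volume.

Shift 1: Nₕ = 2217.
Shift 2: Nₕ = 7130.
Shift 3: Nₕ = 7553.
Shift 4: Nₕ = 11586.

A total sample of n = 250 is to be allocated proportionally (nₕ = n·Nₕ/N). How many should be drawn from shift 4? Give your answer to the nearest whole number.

102

Share of shift 4 = 11586/28486 = 0.40673.
Allocate 250 × 0.40673 = 101.682... → 102.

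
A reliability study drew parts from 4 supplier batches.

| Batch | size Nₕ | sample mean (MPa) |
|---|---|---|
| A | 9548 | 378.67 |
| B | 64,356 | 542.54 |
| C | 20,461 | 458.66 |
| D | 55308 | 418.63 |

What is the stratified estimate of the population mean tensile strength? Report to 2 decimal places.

N = 9548 + 64356 + 20461 + 55308 = 149673.
The stratified mean weights each stratum mean by its population share Nₕ/N.
Σ Nₕx̄ₕ = 9548·378.67 + 64356·542.54 + 20461·458.66 + 55308·418.63 = 3615541.16 + 34915704.24 + 9384642.26 + 23153588.04 = 71069475.7.
Divide by N: 71069475.7 / 149673 = 474.8316... → 474.83.

474.83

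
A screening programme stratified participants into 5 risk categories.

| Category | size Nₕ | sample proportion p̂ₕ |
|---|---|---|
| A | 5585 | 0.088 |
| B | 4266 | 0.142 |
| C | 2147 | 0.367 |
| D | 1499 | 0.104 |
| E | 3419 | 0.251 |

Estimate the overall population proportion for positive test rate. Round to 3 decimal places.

Wₕ = Nₕ/N with N = 16916: 0.3302, 0.2522, 0.1269, 0.0886, 0.2021.
p̂_st = 0.3302·0.088 + 0.2522·0.142 + 0.1269·0.367 + 0.0886·0.104 + 0.2021·0.251 ≈ 0.17139... → 0.171.

0.171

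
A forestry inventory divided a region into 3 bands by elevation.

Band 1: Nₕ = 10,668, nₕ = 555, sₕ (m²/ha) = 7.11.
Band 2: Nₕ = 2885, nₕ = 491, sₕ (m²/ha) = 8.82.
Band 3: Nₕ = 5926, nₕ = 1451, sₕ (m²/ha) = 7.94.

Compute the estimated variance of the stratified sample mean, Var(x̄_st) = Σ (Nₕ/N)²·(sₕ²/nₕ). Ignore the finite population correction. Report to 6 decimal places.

N = 19479. Term for each stratum: Wₕ²sₕ²/nₕ.
Var(x̄_st) = 0.027319888 + 0.003475474 + 0.004021273 = 0.034816635 → 0.034817.

0.034817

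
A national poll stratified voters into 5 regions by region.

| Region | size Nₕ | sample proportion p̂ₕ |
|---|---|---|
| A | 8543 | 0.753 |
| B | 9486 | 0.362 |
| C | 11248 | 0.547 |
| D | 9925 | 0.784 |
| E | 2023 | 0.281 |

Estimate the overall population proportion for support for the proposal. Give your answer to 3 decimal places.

Wₕ = Nₕ/N with N = 41225: 0.2072, 0.2301, 0.2728, 0.2408, 0.0491.
p̂_st = 0.2072·0.753 + 0.2301·0.362 + 0.2728·0.547 + 0.2408·0.784 + 0.0491·0.281 ≈ 0.59113... → 0.591.

0.591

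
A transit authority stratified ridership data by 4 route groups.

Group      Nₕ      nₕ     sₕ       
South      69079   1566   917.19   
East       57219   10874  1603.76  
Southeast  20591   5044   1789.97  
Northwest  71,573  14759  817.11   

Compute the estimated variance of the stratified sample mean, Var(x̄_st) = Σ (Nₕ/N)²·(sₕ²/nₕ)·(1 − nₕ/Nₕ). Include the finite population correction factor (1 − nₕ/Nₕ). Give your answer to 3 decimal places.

N = 218462. Term for each stratum: Wₕ²sₕ²/nₕ·(1−nₕ/Nₕ).
Var(x̄_st) = 52.493859 + 13.142584 + 4.260776 + 3.854401 = 73.751620 → 73.752.

73.752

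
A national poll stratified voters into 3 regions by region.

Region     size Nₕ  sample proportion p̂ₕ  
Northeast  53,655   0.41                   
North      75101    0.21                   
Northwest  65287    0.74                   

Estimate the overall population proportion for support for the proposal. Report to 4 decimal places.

0.4436

N = 53655 + 75101 + 65287 = 194043.
Overall proportion = Σ (Nₕ/N)·p̂ₕ.
Σ Nₕp̂ₕ = 21998.55 + 15771.21 + 48312.38 = 86082.14.
86082.14 / 194043 = 0.443624... → 0.4436.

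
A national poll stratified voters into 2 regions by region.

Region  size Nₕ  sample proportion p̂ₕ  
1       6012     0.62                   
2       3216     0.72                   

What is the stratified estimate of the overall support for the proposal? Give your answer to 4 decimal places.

0.6549

N = 6012 + 3216 = 9228.
Overall proportion = Σ (Nₕ/N)·p̂ₕ.
Σ Nₕp̂ₕ = 3727.44 + 2315.52 = 6042.96.
6042.96 / 9228 = 0.654850... → 0.6549.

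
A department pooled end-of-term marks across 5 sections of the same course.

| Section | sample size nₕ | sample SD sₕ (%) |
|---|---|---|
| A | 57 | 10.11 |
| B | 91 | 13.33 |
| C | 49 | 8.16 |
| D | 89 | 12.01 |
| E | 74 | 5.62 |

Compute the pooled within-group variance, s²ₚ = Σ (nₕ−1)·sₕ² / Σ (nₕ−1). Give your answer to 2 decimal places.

112.42

A: (57−1)·10.11² = 56·102.2121 = 5723.8776
B: (91−1)·13.33² = 90·177.6889 = 15992.001
C: (49−1)·8.16² = 48·66.5856 = 3196.1088
D: (89−1)·12.01² = 88·144.2401 = 12693.1288
E: (74−1)·5.62² = 73·31.5844 = 2305.6612
Numerator = 39910.7774; denominator = Σ(nₕ−1) = 355.
s²ₚ = 39910.7774/355 = 112.4247... → 112.42.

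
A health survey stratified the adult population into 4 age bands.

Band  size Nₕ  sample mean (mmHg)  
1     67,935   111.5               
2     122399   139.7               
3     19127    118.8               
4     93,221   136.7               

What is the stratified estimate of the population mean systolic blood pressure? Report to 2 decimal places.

131.13

N = 302682; weights Wₕ = Nₕ/N = (0.2244, 0.4044, 0.0632, 0.3080).
x̄_st = Σ Wₕ·x̄ₕ = 0.2244·111.5 + 0.4044·139.7 + 0.0632·118.8 + 0.3080·136.7 ≈ 131.1260...
→ 131.13.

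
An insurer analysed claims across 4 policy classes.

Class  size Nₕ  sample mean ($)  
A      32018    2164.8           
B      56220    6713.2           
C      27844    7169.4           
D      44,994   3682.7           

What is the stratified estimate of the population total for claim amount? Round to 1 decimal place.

812052847.8

Population total = Σ Nₕ·x̄ₕ (each stratum's size times its mean).
32018·2164.8 + 56220·6713.2 + 27844·7169.4 + 44994·3682.7 = 69312566.4 + 377416104 + 199624773.6 + 165699403.8 = 812052847.8.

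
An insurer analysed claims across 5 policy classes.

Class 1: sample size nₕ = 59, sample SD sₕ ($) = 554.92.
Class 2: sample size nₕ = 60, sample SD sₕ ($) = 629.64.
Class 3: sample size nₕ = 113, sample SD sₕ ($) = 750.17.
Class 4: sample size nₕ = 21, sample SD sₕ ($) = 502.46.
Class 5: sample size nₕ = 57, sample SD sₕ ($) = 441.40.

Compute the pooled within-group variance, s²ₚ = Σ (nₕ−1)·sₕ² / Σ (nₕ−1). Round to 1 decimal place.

Degrees of freedom: 58 + 59 + 112 + 20 + 56 = 305.
Σ(nₕ−1)sₕ² = 58·307936.2064 + 59·396446.5296 + 112·562755.0289 + 20·252466.0516 + 56·194833.96 = 120239231.2464.
s²ₚ = 120239231.2464 / 305 = 394226.988... → 394227.0.

394227.0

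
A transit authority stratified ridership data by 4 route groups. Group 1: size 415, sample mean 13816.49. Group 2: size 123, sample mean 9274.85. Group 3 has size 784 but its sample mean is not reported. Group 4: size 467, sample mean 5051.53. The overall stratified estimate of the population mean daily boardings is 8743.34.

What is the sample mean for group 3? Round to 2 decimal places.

N = 415 + 123 + 784 + 467 = 1789.
Overall total = μ·N = 8743.34·1789 = 15641835.26.
Subtract the known strata: 415·13816.49 + 123·9274.85 + 467·5051.53 = 9233714.41.
Remaining total for group 3: 15641835.26 − 9233714.41 = 6408120.85.
Divide by its size: 6408120.85 / 784 = 8173.6235... → 8173.62.

8173.62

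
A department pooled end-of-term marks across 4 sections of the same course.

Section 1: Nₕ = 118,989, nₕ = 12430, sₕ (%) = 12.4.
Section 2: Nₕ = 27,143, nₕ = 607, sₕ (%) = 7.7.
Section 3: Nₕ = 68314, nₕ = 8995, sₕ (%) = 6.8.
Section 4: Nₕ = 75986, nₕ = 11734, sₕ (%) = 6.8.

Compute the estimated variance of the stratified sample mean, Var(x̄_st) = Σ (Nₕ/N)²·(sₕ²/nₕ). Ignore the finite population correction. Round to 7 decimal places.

N = 290432; Wₕ = Nₕ/N.
section 1: (118989/290432)²·12.4²/12430 = 0.0020763327
section 2: (27143/290432)²·7.7²/607 = 0.0008531385
section 3: (68314/290432)²·6.8²/8995 = 0.0002844115
section 4: (75986/290432)²·6.8²/11734 = 0.0002697429
Sum = 0.0034836255 → 0.0034836.

0.0034836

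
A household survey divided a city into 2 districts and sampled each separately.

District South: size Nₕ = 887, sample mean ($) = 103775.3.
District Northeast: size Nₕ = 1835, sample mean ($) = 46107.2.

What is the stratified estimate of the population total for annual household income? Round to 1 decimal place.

Population total = Σ Nₕ·x̄ₕ (each stratum's size times its mean).
887·103775.3 + 1835·46107.2 = 92048691.1 + 84606712 = 176655403.1.

176655403.1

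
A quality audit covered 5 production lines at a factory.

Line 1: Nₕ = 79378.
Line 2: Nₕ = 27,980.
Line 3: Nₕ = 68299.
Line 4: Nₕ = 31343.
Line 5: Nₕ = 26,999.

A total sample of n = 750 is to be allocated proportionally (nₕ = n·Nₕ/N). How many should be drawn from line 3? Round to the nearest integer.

219

Share of line 3 = 68299/233999 = 0.29188.
Allocate 750 × 0.29188 = 218.908... → 219.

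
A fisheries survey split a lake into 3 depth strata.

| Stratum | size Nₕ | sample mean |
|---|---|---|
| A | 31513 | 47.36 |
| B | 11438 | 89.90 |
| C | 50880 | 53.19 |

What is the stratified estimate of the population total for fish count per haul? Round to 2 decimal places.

5227039.08

A: 31513·47.36 = 1492455.68
B: 11438·89.90 = 1028276.2
C: 50880·53.19 = 2706307.2
τ̂ = Σ Nₕx̄ₕ = 5227039.08.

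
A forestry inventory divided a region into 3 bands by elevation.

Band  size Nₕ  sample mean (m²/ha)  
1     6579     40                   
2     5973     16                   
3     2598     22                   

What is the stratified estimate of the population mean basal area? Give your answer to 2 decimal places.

27.45

N = 6579 + 5973 + 2598 = 15150.
Overall mean = Σ (Nₕ/N)·x̄ₕ — weight by population share, not a simple average.
Σ Nₕx̄ₕ = 6579·40 + 5973·16 + 2598·22 = 263160 + 95568 + 57156 = 415884.
Divide by N: 415884 / 15150 = 27.4511... → 27.45.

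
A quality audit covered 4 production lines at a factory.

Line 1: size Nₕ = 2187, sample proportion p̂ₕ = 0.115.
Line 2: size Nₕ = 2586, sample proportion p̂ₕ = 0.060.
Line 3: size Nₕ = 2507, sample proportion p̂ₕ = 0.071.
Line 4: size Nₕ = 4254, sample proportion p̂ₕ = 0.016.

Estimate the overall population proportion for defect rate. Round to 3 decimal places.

0.057

Wₕ = Nₕ/N with N = 11534: 0.1896, 0.2242, 0.2174, 0.3688.
p̂_st = 0.1896·0.115 + 0.2242·0.060 + 0.2174·0.071 + 0.3688·0.016 ≈ 0.05659... → 0.057.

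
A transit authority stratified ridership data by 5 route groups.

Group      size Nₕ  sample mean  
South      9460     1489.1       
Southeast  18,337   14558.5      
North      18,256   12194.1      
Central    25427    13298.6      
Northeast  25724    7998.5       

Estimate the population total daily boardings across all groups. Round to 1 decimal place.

Population total = Σ Nₕ·x̄ₕ (each stratum's size times its mean).
9460·1489.1 + 18337·14558.5 + 18256·12194.1 + 25427·13298.6 + 25724·7998.5 = 14086886 + 266959214.5 + 222615489.6 + 338143502.2 + 205753414 = 1047558506.3.

1047558506.3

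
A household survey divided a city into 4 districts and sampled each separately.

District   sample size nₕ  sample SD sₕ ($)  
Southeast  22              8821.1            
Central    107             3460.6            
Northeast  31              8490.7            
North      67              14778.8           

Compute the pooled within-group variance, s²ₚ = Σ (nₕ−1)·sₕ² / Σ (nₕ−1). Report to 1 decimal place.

Southeast: (22−1)·8821.1² = 21·77811805.21 = 1634047909.41
Central: (107−1)·3460.6² = 106·11975752.36 = 1269429750.16
Northeast: (31−1)·8490.7² = 30·72091986.49 = 2162759594.7
North: (67−1)·14778.8² = 66·218412929.44 = 14415253343.04
Numerator = 19481490597.31; denominator = Σ(nₕ−1) = 223.
s²ₚ = 19481490597.31/223 = 87360944.383... → 87360944.4.

87360944.4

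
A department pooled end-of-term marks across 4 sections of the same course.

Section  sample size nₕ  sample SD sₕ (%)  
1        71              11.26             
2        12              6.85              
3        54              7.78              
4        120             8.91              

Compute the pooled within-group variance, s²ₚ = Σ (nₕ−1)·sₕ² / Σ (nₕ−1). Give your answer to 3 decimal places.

1: (71−1)·11.26² = 70·126.7876 = 8875.132
2: (12−1)·6.85² = 11·46.9225 = 516.1475
3: (54−1)·7.78² = 53·60.5284 = 3208.0052
4: (120−1)·8.91² = 119·79.3881 = 9447.1839
Numerator = 22046.4686; denominator = Σ(nₕ−1) = 253.
s²ₚ = 22046.4686/253 = 87.14019... → 87.140.

87.140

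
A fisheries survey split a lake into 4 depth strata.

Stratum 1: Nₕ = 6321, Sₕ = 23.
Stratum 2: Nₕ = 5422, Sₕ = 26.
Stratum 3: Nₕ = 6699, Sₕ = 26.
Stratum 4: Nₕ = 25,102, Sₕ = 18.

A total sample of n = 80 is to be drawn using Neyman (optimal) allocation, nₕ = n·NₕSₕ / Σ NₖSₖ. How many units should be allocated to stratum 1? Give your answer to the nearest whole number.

13

Σ NₕSₕ = 6321·23 + 5422·26 + 6699·26 + 25102·18 = 912365.
Share for 1: 145383/912365 = 0.15935.
n_1 = 80 × 0.15935 = 12.748... → 13.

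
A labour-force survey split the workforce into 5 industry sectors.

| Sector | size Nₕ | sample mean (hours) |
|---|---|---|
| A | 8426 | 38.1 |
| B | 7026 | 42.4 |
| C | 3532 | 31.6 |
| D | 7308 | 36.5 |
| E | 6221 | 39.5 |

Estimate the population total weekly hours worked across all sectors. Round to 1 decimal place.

1243015.7

Estimate total by summing Nₕ·x̄ₕ over strata.
8426·38.1 + 7026·42.4 + 3532·31.6 + 7308·36.5 + 6221·39.5 = 321030.6 + 297902.4 + 111611.2 + 266742 + 245729.5 = 1243015.7.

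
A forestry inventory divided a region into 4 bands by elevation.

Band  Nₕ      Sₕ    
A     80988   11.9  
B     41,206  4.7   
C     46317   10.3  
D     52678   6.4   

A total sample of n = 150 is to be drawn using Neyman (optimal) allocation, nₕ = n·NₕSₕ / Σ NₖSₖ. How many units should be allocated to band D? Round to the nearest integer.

Σ NₕSₕ = 80988·11.9 + 41206·4.7 + 46317·10.3 + 52678·6.4 = 1971629.7.
Share for D: 337139.2/1971629.7 = 0.17100.
n_D = 150 × 0.17100 = 25.649... → 26.

26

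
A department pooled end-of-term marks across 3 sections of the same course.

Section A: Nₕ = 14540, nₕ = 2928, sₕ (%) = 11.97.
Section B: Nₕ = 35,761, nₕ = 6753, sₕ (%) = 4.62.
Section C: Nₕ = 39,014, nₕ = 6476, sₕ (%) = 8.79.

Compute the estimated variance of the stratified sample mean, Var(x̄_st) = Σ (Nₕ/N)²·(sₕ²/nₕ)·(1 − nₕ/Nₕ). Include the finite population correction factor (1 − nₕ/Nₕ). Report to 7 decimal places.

0.0033453

N = 89315; Wₕ = Nₕ/N.
section A: (14540/89315)²·11.97²/2928·(1 − 2928/14540) = 0.0010357140
section B: (35761/89315)²·4.62²/6753·(1 − 6753/35761) = 0.0004110227
section C: (39014/89315)²·8.79²/6476·(1 − 6476/39014) = 0.0018985998
Sum = 0.0033453366 → 0.0033453.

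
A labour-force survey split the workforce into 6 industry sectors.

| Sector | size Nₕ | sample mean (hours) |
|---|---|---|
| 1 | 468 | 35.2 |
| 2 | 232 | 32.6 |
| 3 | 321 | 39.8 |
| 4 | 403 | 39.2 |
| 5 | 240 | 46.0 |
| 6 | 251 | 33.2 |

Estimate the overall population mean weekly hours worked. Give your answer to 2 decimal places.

37.59

x̄_st = (Σ Nₕx̄ₕ) / (Σ Nₕ) = (468·35.2 + 232·32.6 + 321·39.8 + 403·39.2 + 240·46.0 + 251·33.2) / 1915
= 71983.4 / 1915 = 37.5892... → 37.59.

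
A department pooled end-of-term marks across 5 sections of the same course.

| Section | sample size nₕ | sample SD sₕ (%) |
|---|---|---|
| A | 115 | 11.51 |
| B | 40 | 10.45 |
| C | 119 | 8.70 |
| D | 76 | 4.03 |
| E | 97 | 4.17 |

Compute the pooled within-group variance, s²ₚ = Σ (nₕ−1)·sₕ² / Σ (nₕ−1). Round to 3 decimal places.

Degrees of freedom: 114 + 39 + 118 + 75 + 96 = 442.
Σ(nₕ−1)sₕ² = 114·132.4801 + 39·109.2025 + 118·75.69 + 75·16.2409 + 96·17.3889 = 31180.4508.
s²ₚ = 31180.4508 / 442 = 70.54401... → 70.544.

70.544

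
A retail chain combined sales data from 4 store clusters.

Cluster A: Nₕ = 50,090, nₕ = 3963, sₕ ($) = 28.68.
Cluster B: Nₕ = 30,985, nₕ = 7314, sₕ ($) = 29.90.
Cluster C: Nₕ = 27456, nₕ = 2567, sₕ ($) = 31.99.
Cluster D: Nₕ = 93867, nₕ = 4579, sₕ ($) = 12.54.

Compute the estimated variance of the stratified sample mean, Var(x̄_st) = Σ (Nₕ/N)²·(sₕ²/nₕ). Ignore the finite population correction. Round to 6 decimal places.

N = 202398. Term for each stratum: Wₕ²sₕ²/nₕ.
Var(x̄_st) = 0.012712292 + 0.002864692 + 0.007336091 + 0.007386486 = 0.030299561 → 0.030300.

0.030300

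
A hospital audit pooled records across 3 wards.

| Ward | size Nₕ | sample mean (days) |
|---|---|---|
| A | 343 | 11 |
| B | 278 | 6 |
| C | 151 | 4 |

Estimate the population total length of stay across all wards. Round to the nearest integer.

Population total = Σ Nₕ·x̄ₕ (each stratum's size times its mean).
343·11 + 278·6 + 151·4 = 3773 + 1668 + 604 = 6045.

6045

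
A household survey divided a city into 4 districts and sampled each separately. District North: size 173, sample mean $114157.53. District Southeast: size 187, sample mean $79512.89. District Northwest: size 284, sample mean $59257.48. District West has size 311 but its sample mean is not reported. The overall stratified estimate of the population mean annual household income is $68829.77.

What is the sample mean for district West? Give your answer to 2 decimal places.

45932.94

N = 173 + 187 + 284 + 311 = 955.
Overall total = μ·N = 68829.77·955 = 65732430.35.
Subtract the known strata: 173·114157.53 + 187·79512.89 + 284·59257.48 = 51447287.44.
Remaining total for district West: 65732430.35 − 51447287.44 = 14285142.91.
Divide by its size: 14285142.91 / 311 = 45932.9354... → 45932.94.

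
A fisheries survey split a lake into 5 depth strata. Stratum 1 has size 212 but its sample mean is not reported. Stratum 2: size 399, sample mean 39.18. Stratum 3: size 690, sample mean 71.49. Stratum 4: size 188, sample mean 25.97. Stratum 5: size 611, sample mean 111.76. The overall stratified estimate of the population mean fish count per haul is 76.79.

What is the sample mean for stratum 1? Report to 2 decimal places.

109.11

Σ Nₕx̄ₕ = N·μ, so 212·x̄_1 = 2100·76.79 − (399·39.18 + 690·71.49 + 188·25.97 + 611·111.76).
= 161259 − 138128.64 = 23130.36.
x̄_1 = 23130.36 / 212 = 109.1055... → 109.11.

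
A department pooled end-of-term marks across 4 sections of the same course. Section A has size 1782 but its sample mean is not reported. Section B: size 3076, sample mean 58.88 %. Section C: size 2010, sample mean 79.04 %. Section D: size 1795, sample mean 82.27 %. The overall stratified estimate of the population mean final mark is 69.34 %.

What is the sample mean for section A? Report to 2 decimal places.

63.43

Σ Nₕx̄ₕ = N·μ, so 1782·x̄_A = 8663·69.34 − (3076·58.88 + 2010·79.04 + 1795·82.27).
= 600692.42 − 487659.93 = 113032.49.
x̄_A = 113032.49 / 1782 = 63.4301... → 63.43.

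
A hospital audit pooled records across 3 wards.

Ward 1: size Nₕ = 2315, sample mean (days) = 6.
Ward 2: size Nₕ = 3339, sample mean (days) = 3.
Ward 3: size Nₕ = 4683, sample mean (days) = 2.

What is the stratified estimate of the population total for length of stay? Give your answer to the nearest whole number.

33273

Population total = Σ Nₕ·x̄ₕ (each stratum's size times its mean).
2315·6 + 3339·3 + 4683·2 = 13890 + 10017 + 9366 = 33273.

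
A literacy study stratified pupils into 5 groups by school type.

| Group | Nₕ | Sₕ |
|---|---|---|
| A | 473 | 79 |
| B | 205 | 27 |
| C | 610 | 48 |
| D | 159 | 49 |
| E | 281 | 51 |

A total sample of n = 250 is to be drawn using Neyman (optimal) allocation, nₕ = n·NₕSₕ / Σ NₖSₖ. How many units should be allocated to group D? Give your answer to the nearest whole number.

A: NₕSₕ = 473·79 = 37367
B: NₕSₕ = 205·27 = 5535
C: NₕSₕ = 610·48 = 29280
D: NₕSₕ = 159·49 = 7791
E: NₕSₕ = 281·51 = 14331
Σ NₕSₕ = 94304.
n_D = 250·7791/94304 = 20.654... → 21.

21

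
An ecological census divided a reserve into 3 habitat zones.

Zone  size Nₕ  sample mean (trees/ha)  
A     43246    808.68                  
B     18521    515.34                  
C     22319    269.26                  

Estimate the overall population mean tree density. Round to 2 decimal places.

N = 84086; weights Wₕ = Nₕ/N = (0.5143, 0.2203, 0.2654).
x̄_st = Σ Wₕ·x̄ₕ = 0.5143·808.68 + 0.2203·515.34 + 0.2654·269.26 ≈ 600.8896...
→ 600.89.

600.89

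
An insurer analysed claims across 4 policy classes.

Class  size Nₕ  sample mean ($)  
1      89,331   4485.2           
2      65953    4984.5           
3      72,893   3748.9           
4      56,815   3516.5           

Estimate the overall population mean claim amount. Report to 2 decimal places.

4219.31

N = 284992; weights Wₕ = Nₕ/N = (0.3135, 0.2314, 0.2558, 0.1994).
x̄_st = Σ Wₕ·x̄ₕ = 0.3135·4485.2 + 0.2314·4984.5 + 0.2558·3748.9 + 0.1994·3516.5 ≈ 4219.3067...
→ 4219.31.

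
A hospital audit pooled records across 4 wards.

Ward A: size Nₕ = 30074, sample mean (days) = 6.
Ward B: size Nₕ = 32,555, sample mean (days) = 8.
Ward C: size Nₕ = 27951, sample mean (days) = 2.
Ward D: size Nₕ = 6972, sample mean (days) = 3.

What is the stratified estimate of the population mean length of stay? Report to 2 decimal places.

5.31

N = 30074 + 32555 + 27951 + 6972 = 97552.
Overall mean = Σ (Nₕ/N)·x̄ₕ — weight by population share, not a simple average.
Σ Nₕx̄ₕ = 30074·6 + 32555·8 + 27951·2 + 6972·3 = 180444 + 260440 + 55902 + 20916 = 517702.
Divide by N: 517702 / 97552 = 5.3069... → 5.31.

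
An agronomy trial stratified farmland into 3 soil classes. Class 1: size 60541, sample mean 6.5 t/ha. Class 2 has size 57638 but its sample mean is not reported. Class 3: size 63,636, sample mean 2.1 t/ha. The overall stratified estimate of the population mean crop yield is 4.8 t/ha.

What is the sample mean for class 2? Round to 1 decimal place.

6.0

Σ Nₕx̄ₕ = N·μ, so 57638·x̄_2 = 181815·4.8 − (60541·6.5 + 63636·2.1).
= 872712 − 527152.1 = 345559.9.
x̄_2 = 345559.9 / 57638 = 5.995... → 6.0.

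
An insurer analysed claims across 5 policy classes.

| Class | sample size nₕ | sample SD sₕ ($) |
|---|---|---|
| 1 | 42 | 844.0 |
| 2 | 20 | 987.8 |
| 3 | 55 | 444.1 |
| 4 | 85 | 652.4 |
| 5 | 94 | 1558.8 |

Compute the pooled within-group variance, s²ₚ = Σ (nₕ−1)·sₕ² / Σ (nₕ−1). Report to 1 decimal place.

1100084.0

Degrees of freedom: 41 + 19 + 54 + 84 + 93 = 291.
Σ(nₕ−1)sₕ² = 41·712336 + 19·975748.84 + 54·197224.81 + 84·425625.76 + 93·2429857.44 = 320124449.46.
s²ₚ = 320124449.46 / 291 = 1100084.019... → 1100084.0.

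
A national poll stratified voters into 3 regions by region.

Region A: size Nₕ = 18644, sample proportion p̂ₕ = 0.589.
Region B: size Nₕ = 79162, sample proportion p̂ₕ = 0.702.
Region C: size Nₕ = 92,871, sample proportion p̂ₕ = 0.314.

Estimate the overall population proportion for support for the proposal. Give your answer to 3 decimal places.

Wₕ = Nₕ/N with N = 190677: 0.0978, 0.4152, 0.4871.
p̂_st = 0.0978·0.589 + 0.4152·0.702 + 0.4871·0.314 ≈ 0.50197... → 0.502.

0.502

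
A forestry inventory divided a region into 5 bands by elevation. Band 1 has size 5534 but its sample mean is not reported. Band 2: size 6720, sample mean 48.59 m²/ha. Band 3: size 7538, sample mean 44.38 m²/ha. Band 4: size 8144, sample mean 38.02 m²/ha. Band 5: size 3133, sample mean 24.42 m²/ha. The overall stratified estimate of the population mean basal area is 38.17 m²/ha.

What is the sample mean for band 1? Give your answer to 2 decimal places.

N = 5534 + 6720 + 7538 + 8144 + 3133 = 31069.
Overall total = μ·N = 38.17·31069 = 1185903.73.
Subtract the known strata: 6720·48.59 + 7538·44.38 + 8144·38.02 + 3133·24.42 = 1047203.98.
Remaining total for band 1: 1185903.73 − 1047203.98 = 138699.75.
Divide by its size: 138699.75 / 5534 = 25.0632... → 25.06.

25.06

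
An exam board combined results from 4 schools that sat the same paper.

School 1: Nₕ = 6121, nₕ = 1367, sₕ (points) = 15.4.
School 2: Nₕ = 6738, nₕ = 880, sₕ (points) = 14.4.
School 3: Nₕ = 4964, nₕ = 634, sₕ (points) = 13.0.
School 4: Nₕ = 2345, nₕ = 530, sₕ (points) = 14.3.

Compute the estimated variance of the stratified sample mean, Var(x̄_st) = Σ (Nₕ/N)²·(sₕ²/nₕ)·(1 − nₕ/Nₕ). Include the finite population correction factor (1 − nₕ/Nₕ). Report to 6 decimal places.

N = 20168; Wₕ = Nₕ/N.
school 1: (6121/20168)²·15.4²/1367·(1 − 1367/6121) = 0.012411630
school 2: (6738/20168)²·14.4²/880·(1 − 880/6738) = 0.022866359
school 3: (4964/20168)²·13.0²/634·(1 − 634/4964) = 0.014086122
school 4: (2345/20168)²·14.3²/530·(1 − 530/2345) = 0.004037291
Sum = 0.053401402 → 0.053401.

0.053401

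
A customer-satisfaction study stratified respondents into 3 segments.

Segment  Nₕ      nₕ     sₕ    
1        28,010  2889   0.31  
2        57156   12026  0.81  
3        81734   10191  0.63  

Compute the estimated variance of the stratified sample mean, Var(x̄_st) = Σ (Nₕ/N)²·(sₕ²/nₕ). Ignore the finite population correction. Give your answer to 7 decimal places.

0.0000167

N = 166900. Term for each stratum: Wₕ²sₕ²/nₕ.
Var(x̄_st) = 0.0000009369 + 0.0000063982 + 0.0000093402 = 0.0000166753 → 0.0000167.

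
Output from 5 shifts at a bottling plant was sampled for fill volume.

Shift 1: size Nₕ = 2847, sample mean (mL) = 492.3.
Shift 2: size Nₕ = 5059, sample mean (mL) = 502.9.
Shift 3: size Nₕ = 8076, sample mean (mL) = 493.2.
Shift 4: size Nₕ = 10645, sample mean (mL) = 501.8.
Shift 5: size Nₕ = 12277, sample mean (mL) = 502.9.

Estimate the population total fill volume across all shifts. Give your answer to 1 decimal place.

19444596.7

Population total = Σ Nₕ·x̄ₕ (each stratum's size times its mean).
2847·492.3 + 5059·502.9 + 8076·493.2 + 10645·501.8 + 12277·502.9 = 1401578.1 + 2544171.1 + 3983083.2 + 5341661 + 6174103.3 = 19444596.7.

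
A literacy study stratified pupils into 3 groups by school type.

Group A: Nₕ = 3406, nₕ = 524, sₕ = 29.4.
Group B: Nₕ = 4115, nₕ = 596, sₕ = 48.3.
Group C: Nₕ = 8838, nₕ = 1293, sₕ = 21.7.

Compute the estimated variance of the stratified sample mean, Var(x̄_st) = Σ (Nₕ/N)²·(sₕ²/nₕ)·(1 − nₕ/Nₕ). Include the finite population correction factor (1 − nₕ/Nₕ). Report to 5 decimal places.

0.36305

N = 16359; Wₕ = Nₕ/N.
group A: (3406/16359)²·29.4²/524·(1 − 524/3406) = 0.06050461
group B: (4115/16359)²·48.3²/596·(1 − 596/4115) = 0.21179885
group C: (8838/16359)²·21.7²/1293·(1 − 1293/8838) = 0.09074458
Sum = 0.36304804 → 0.36305.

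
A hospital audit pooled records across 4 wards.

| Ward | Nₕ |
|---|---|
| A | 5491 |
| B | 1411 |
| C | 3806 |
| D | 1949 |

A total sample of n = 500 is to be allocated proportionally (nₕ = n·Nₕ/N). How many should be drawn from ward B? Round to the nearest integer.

56

N = 5491 + 1411 + 3806 + 1949 = 12657.
n_B = 500·1411/12657 = 55.740... → 56.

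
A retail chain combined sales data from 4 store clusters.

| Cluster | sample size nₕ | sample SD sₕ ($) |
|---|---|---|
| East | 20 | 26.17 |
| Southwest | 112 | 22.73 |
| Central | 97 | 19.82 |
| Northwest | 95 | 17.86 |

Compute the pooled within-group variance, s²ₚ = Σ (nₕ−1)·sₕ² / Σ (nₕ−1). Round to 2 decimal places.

431.43

East: (20−1)·26.17² = 19·684.8689 = 13012.5091
Southwest: (112−1)·22.73² = 111·516.6529 = 57348.4719
Central: (97−1)·19.82² = 96·392.8324 = 37711.9104
Northwest: (95−1)·17.86² = 94·318.9796 = 29984.0824
Numerator = 138056.9738; denominator = Σ(nₕ−1) = 320.
s²ₚ = 138056.9738/320 = 431.4280... → 431.43.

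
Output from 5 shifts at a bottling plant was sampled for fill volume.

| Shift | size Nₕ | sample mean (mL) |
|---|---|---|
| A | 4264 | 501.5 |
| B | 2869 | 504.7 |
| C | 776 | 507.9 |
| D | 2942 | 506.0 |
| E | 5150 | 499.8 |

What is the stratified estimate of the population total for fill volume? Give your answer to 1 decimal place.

8043132.7

Estimate total by summing Nₕ·x̄ₕ over strata.
4264·501.5 + 2869·504.7 + 776·507.9 + 2942·506.0 + 5150·499.8 = 2138396 + 1447984.3 + 394130.4 + 1488652 + 2573970 = 8043132.7.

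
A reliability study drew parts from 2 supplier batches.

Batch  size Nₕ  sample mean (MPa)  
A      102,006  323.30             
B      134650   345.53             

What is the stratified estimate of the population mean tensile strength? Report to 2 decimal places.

N = 102006 + 134650 = 236656.
The stratified mean weights each stratum mean by its population share Nₕ/N.
Σ Nₕx̄ₕ = 102006·323.30 + 134650·345.53 = 32978539.8 + 46525614.5 = 79504154.3.
Divide by N: 79504154.3 / 236656 = 335.9482... → 335.95.

335.95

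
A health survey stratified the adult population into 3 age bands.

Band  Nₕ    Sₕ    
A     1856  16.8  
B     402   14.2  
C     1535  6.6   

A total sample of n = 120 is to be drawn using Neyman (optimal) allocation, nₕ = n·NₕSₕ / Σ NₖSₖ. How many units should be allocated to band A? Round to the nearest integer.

A: NₕSₕ = 1856·16.8 = 31180.8
B: NₕSₕ = 402·14.2 = 5708.4
C: NₕSₕ = 1535·6.6 = 10131
Σ NₕSₕ = 47020.2.
n_A = 120·31180.8/47020.2 = 79.576... → 80.

80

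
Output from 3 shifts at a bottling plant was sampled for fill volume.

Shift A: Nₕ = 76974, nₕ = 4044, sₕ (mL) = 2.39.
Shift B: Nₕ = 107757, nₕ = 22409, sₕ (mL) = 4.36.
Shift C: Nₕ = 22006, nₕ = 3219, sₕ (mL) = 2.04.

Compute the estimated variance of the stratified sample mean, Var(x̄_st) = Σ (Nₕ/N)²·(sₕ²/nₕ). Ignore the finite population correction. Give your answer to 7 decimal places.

0.0004409

N = 206737; Wₕ = Nₕ/N.
shift A: (76974/206737)²·2.39²/4044 = 0.0001958107
shift B: (107757/206737)²·4.36²/22409 = 0.0002304650
shift C: (22006/206737)²·2.04²/3219 = 0.0000146482
Sum = 0.0004409239 → 0.0004409.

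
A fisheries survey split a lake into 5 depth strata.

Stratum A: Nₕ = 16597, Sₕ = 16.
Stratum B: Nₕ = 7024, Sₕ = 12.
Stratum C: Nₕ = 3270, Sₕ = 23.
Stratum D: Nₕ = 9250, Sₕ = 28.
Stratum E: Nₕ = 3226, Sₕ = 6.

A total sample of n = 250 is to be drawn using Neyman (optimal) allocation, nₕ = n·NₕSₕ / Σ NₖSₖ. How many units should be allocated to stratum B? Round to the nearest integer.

30

A: NₕSₕ = 16597·16 = 265552
B: NₕSₕ = 7024·12 = 84288
C: NₕSₕ = 3270·23 = 75210
D: NₕSₕ = 9250·28 = 259000
E: NₕSₕ = 3226·6 = 19356
Σ NₕSₕ = 703406.
n_B = 250·84288/703406 = 29.957... → 30.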